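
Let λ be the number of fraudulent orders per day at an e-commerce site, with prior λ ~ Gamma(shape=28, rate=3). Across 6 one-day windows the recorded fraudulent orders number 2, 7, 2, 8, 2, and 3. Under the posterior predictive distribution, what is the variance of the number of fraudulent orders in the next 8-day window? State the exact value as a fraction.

7072/81

Total count: 2 + 7 + 2 + 8 + 2 + 3 = 24.
Total exposure: 6 days.
The Gamma prior is conjugate for the Poisson rate, so λ | data ~ Gamma(28+24, 3+6) = Gamma(52, 9).
The posterior predictive for a window of length T is Negative Binomial with variance T·α'·(β'+T)/β'² = 8·52·17/81 = 7072/81.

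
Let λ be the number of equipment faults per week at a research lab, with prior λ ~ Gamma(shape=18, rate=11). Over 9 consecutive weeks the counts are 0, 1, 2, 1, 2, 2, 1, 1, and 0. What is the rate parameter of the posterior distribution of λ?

Total count: 0 + 1 + 2 + 1 + 2 + 2 + 1 + 1 + 0 = 10.
Total exposure: 9 weeks.
Conjugate update: add total count to the shape and total exposure to the rate, giving Gamma(28, 20).

20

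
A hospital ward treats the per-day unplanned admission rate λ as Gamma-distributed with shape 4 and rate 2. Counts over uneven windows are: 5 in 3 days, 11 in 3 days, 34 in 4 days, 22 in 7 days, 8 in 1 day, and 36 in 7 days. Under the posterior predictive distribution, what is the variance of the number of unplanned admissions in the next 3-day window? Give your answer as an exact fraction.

400/27

Total count: 5 + 11 + 34 + 22 + 8 + 36 = 116.
Total exposure: 3 + 3 + 4 + 7 + 1 + 7 = 25 days.
Posterior: α' = 4 + 116 = 120, β' = 2 + 25 = 27.
The posterior predictive for a window of length T is Negative Binomial with variance T·α'·(β'+T)/β'² = 3·120·30/729 = 400/27.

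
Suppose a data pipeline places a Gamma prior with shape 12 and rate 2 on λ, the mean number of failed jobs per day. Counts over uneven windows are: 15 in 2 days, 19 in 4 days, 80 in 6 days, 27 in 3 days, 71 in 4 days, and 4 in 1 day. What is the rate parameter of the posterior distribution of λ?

Total count: 15 + 19 + 80 + 27 + 71 + 4 = 216.
Total exposure: 2 + 4 + 6 + 3 + 4 + 1 = 20 days.
By Gamma–Poisson conjugacy, the posterior is Gamma(α + Σx, β + Σt) = Gamma(12 + 216, 2 + 20) = Gamma(228, 22).

22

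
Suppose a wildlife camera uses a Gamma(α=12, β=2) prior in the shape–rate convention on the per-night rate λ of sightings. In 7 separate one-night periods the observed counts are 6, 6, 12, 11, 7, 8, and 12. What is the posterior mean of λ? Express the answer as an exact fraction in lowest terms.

74/9

Total count: 6 + 6 + 12 + 11 + 7 + 8 + 12 = 62.
Total exposure: 7 nights.
Conjugate update: add total count to the shape and total exposure to the rate, giving Gamma(74, 9).
Posterior mean = α'/β' = 74/9.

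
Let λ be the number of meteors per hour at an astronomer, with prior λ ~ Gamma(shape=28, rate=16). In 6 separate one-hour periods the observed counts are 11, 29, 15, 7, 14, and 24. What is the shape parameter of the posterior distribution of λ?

128

Total count: 11 + 29 + 15 + 7 + 14 + 24 = 100.
Total exposure: 6 hours.
Gamma(α, β) with Poisson data over total exposure Σt gives posterior Gamma(α+Σx, β+Σt) = Gamma(128, 22).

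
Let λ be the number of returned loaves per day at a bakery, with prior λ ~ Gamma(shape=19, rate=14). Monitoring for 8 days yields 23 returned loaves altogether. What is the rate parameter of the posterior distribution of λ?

Total count 23 over total exposure 8 days.
The Gamma prior is conjugate for the Poisson rate, so λ | data ~ Gamma(19+23, 14+8) = Gamma(42, 22).

22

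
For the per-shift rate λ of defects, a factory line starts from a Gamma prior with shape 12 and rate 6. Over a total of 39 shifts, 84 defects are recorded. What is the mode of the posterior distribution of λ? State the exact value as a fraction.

19/9

Total count 84 over total exposure 39 shifts.
Gamma(α, β) with Poisson data over total exposure Σt gives posterior Gamma(α+Σx, β+Σt) = Gamma(96, 45).
Posterior mode = (α'−1)/β' = 95/45 = 19/9.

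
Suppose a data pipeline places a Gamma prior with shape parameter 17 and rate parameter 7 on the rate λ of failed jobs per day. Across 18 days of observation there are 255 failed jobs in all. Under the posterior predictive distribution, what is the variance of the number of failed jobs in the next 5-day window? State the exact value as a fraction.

1632/25

Total count 255 over total exposure 18 days.
Gamma(α, β) with Poisson data over total exposure Σt gives posterior Gamma(α+Σx, β+Σt) = Gamma(272, 25).
The posterior predictive for a window of length T is Negative Binomial with variance T·α'·(β'+T)/β'² = 5·272·30/625 = 1632/25.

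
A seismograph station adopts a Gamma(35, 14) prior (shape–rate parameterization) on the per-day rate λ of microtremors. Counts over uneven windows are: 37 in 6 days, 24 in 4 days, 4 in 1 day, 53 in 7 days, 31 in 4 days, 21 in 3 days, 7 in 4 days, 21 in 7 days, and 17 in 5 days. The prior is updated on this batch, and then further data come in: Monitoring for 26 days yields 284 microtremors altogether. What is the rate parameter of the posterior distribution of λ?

81

Total count: 37 + 24 + 4 + 53 + 31 + 21 + 7 + 21 + 17 = 215.
Total exposure: 6 + 4 + 1 + 7 + 4 + 3 + 4 + 7 + 5 = 41 days.
After the first batch: Gamma(35 + 215, 14 + 41) = Gamma(250, 55).
Total count 284 over total exposure 26 days.
After the second batch: Gamma(250 + 284, 55 + 26) = Gamma(534, 81).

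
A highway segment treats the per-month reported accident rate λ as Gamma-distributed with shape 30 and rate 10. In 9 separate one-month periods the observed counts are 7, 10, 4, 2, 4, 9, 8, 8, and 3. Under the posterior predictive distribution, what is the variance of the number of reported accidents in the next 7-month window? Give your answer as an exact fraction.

15470/361

Total count: 7 + 10 + 4 + 2 + 4 + 9 + 8 + 8 + 3 = 55.
Total exposure: 9 months.
Conjugate update: add total count to the shape and total exposure to the rate, giving Gamma(85, 19).
The posterior predictive for a window of length T is Negative Binomial with variance T·α'·(β'+T)/β'² = 7·85·26/361 = 15470/361.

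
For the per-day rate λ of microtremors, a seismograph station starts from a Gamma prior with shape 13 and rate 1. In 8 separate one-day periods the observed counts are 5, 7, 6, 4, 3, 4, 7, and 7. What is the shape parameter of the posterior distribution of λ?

56

Total count: 5 + 7 + 6 + 4 + 3 + 4 + 7 + 7 = 43.
Total exposure: 8 days.
By Gamma–Poisson conjugacy, the posterior is Gamma(α + Σx, β + Σt) = Gamma(13 + 43, 1 + 8) = Gamma(56, 9).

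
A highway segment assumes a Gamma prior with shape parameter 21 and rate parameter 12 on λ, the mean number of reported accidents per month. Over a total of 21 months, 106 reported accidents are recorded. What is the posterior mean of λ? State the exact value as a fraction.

127/33

Total count 106 over total exposure 21 months.
Conjugate update: add total count to the shape and total exposure to the rate, giving Gamma(127, 33).
Posterior mean = α'/β' = 127/33.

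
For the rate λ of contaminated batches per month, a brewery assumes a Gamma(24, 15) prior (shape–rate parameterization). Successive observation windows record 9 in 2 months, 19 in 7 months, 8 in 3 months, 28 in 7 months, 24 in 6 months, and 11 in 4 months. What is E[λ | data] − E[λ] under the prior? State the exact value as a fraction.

263/220

Total count: 9 + 19 + 8 + 28 + 24 + 11 = 99.
Total exposure: 2 + 7 + 3 + 7 + 6 + 4 = 29 months.
Gamma(α, β) with Poisson data over total exposure Σt gives posterior Gamma(α+Σx, β+Σt) = Gamma(123, 44).
Posterior mean = 123/44 = 123/44; prior mean = 24/15 = 8/5. Difference = 123/44 − 8/5 = 263/220.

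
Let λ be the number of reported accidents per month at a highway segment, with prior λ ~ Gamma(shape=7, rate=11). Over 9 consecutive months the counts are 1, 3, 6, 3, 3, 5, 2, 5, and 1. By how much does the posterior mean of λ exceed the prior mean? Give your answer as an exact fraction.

64/55

Total count: 1 + 3 + 6 + 3 + 3 + 5 + 2 + 5 + 1 = 29.
Total exposure: 9 months.
The Gamma prior is conjugate for the Poisson rate, so λ | data ~ Gamma(7+29, 11+9) = Gamma(36, 20).
Posterior mean = 36/20 = 9/5; prior mean = 7/11 = 7/11. Difference = 9/5 − 7/11 = 64/55.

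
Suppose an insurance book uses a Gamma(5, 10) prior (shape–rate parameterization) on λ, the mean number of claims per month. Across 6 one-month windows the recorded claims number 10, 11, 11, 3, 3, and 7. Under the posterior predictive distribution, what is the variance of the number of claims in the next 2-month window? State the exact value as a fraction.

Total count: 10 + 11 + 11 + 3 + 3 + 7 = 45.
Total exposure: 6 months.
By Gamma–Poisson conjugacy, the posterior is Gamma(α + Σx, β + Σt) = Gamma(5 + 45, 10 + 6) = Gamma(50, 16).
The posterior predictive for a window of length T is Negative Binomial with variance T·α'·(β'+T)/β'² = 2·50·18/256 = 225/32.

225/32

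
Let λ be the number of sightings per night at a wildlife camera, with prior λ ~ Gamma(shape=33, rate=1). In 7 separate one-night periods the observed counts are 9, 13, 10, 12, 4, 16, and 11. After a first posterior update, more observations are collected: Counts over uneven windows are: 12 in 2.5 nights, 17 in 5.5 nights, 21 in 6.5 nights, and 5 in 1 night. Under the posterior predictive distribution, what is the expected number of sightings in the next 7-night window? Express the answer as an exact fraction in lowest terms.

2282/47

Total count: 9 + 13 + 10 + 12 + 4 + 16 + 11 = 75.
Total exposure: 7 nights.
After the first batch: Gamma(33 + 75, 1 + 7) = Gamma(108, 8).
Total count: 12 + 17 + 21 + 5 = 55.
Total exposure: 2.5 + 5.5 + 6.5 + 1 = 15.5 nights.
After the second batch: Gamma(108 + 55, 8 + 15.5) = Gamma(163, 47/2).
Predictive mean over a 7-night window = T·E[λ|data] = 7·163/(47/2) = 2282/47.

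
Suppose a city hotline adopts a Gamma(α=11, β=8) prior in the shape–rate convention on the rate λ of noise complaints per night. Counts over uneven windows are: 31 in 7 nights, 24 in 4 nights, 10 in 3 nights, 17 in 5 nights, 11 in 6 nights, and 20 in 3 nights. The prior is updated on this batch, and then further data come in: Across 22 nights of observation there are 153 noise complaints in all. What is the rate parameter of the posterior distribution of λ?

Total count: 31 + 24 + 10 + 17 + 11 + 20 = 113.
Total exposure: 7 + 4 + 3 + 5 + 6 + 3 = 28 nights.
After the first batch: Gamma(11 + 113, 8 + 28) = Gamma(124, 36).
Total count 153 over total exposure 22 nights.
After the second batch: Gamma(124 + 153, 36 + 22) = Gamma(277, 58).

58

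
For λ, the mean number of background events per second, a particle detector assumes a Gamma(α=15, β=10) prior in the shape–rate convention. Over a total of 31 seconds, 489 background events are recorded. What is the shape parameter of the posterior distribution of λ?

504

Total count 489 over total exposure 31 seconds.
Gamma(α, β) with Poisson data over total exposure Σt gives posterior Gamma(α+Σx, β+Σt) = Gamma(504, 41).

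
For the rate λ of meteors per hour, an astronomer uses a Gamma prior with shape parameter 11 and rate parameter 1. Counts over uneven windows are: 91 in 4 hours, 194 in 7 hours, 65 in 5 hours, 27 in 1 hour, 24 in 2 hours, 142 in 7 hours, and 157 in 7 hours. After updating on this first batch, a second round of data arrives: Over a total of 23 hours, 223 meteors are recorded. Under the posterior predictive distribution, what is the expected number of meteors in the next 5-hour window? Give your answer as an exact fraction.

Total count: 91 + 194 + 65 + 27 + 24 + 142 + 157 = 700.
Total exposure: 4 + 7 + 5 + 1 + 2 + 7 + 7 = 33 hours.
After the first batch: Gamma(11 + 700, 1 + 33) = Gamma(711, 34).
Total count 223 over total exposure 23 hours.
After the second batch: Gamma(711 + 223, 34 + 23) = Gamma(934, 57).
Predictive mean over a 5-hour window = T·E[λ|data] = 5·934/57 = 4670/57.

4670/57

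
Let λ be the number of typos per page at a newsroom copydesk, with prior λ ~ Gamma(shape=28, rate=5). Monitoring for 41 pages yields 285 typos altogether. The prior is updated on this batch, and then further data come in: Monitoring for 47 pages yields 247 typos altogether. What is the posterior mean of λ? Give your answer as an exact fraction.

560/93

Total count 285 over total exposure 41 pages.
After the first batch: Gamma(28 + 285, 5 + 41) = Gamma(313, 46).
Total count 247 over total exposure 47 pages.
After the second batch: Gamma(313 + 247, 46 + 47) = Gamma(560, 93).
Posterior mean = α'/β' = 560/93.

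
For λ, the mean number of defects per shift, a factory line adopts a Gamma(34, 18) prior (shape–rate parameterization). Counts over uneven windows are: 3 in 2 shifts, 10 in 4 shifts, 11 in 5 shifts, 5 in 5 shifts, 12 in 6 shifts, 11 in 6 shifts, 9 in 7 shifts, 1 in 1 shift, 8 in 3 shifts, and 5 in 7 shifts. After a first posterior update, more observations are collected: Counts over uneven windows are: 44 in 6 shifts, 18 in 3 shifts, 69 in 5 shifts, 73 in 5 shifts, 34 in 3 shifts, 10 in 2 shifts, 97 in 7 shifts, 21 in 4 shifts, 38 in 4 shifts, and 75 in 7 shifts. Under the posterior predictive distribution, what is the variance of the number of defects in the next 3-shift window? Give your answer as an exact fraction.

Total count: 3 + 10 + 11 + 5 + 12 + 11 + 9 + 1 + 8 + 5 = 75.
Total exposure: 2 + 4 + 5 + 5 + 6 + 6 + 7 + 1 + 3 + 7 = 46 shifts.
After the first batch: Gamma(34 + 75, 18 + 46) = Gamma(109, 64).
Total count: 44 + 18 + 69 + 73 + 34 + 10 + 97 + 21 + 38 + 75 = 479.
Total exposure: 6 + 3 + 5 + 5 + 3 + 2 + 7 + 4 + 4 + 7 = 46 shifts.
After the second batch: Gamma(109 + 479, 64 + 46) = Gamma(588, 110).
The posterior predictive for a window of length T is Negative Binomial with variance T·α'·(β'+T)/β'² = 3·588·113/12100 = 49833/3025.

49833/3025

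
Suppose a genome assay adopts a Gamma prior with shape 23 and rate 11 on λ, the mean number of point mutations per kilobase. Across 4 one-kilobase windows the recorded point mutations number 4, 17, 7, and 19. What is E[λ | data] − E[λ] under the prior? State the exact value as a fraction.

85/33

Total count: 4 + 17 + 7 + 19 = 47.
Total exposure: 4 kilobases.
Conjugate update: add total count to the shape and total exposure to the rate, giving Gamma(70, 15).
Posterior mean = 70/15 = 14/3; prior mean = 23/11 = 23/11. Difference = 14/3 − 23/11 = 85/33.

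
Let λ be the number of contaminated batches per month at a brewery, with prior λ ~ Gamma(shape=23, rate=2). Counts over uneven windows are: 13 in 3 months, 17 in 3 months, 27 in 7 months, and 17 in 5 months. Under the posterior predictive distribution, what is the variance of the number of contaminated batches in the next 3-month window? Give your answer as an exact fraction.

6693/400

Total count: 13 + 17 + 27 + 17 = 74.
Total exposure: 3 + 3 + 7 + 5 = 18 months.
Posterior: α' = 23 + 74 = 97, β' = 2 + 18 = 20.
The posterior predictive for a window of length T is Negative Binomial with variance T·α'·(β'+T)/β'² = 3·97·23/400 = 6693/400.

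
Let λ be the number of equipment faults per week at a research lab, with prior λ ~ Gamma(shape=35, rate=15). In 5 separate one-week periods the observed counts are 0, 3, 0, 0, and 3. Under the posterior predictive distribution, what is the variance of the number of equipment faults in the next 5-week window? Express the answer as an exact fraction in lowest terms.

205/16

Total count: 0 + 3 + 0 + 0 + 3 = 6.
Total exposure: 5 weeks.
By Gamma–Poisson conjugacy, the posterior is Gamma(α + Σx, β + Σt) = Gamma(35 + 6, 15 + 5) = Gamma(41, 20).
The posterior predictive for a window of length T is Negative Binomial with variance T·α'·(β'+T)/β'² = 5·41·25/400 = 205/16.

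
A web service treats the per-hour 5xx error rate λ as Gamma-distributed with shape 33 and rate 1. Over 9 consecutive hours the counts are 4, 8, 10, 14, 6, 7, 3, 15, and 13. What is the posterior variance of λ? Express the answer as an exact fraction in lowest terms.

113/100

Total count: 4 + 8 + 10 + 14 + 6 + 7 + 3 + 15 + 13 = 80.
Total exposure: 9 hours.
Conjugate update: add total count to the shape and total exposure to the rate, giving Gamma(113, 10).
Posterior variance = α'/β'² = 113/100.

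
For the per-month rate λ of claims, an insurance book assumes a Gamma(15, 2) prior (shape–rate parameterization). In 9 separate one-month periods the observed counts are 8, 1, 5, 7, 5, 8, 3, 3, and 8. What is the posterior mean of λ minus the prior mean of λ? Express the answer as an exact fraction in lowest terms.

-39/22

Total count: 8 + 1 + 5 + 7 + 5 + 8 + 3 + 3 + 8 = 48.
Total exposure: 9 months.
Posterior: α' = 15 + 48 = 63, β' = 2 + 9 = 11.
Posterior mean = 63/11 = 63/11; prior mean = 15/2 = 15/2. Difference = 63/11 − 15/2 = -39/22.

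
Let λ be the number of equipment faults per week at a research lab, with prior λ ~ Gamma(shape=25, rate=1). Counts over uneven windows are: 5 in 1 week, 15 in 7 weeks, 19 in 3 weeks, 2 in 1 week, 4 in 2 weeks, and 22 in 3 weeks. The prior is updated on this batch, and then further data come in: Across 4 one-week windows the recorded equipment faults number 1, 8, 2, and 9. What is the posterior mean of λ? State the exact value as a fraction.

Total count: 5 + 15 + 19 + 2 + 4 + 22 = 67.
Total exposure: 1 + 7 + 3 + 1 + 2 + 3 = 17 weeks.
After the first batch: Gamma(25 + 67, 1 + 17) = Gamma(92, 18).
Total count: 1 + 8 + 2 + 9 = 20.
Total exposure: 4 weeks.
After the second batch: Gamma(92 + 20, 18 + 4) = Gamma(112, 22).
Posterior mean = α'/β' = 112/22 = 56/11.

56/11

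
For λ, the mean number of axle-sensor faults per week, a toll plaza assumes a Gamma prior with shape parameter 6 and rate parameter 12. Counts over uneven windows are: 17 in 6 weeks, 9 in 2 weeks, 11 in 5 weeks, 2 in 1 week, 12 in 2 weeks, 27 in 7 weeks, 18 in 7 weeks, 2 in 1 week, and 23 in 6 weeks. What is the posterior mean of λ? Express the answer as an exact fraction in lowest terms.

127/49

Total count: 17 + 9 + 11 + 2 + 12 + 27 + 18 + 2 + 23 = 121.
Total exposure: 6 + 2 + 5 + 1 + 2 + 7 + 7 + 1 + 6 = 37 weeks.
Gamma(α, β) with Poisson data over total exposure Σt gives posterior Gamma(α+Σx, β+Σt) = Gamma(127, 49).
Posterior mean = α'/β' = 127/49.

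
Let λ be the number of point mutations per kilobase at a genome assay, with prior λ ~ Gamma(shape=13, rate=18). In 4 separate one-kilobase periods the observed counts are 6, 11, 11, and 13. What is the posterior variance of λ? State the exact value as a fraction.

27/242

Total count: 6 + 11 + 11 + 13 = 41.
Total exposure: 4 kilobases.
Gamma(α, β) with Poisson data over total exposure Σt gives posterior Gamma(α+Σx, β+Σt) = Gamma(54, 22).
Posterior variance = α'/β'² = 54/484 = 27/242.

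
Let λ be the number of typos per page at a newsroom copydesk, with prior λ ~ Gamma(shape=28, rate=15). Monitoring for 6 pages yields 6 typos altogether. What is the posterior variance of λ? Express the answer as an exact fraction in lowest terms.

34/441

Total count 6 over total exposure 6 pages.
By Gamma–Poisson conjugacy, the posterior is Gamma(α + Σx, β + Σt) = Gamma(28 + 6, 15 + 6) = Gamma(34, 21).
Posterior variance = α'/β'² = 34/441.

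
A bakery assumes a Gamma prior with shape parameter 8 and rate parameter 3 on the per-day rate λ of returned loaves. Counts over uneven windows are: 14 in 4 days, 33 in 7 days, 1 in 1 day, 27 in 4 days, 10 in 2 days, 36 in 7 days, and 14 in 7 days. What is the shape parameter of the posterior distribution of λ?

Total count: 14 + 33 + 1 + 27 + 10 + 36 + 14 = 135.
Total exposure: 4 + 7 + 1 + 4 + 2 + 7 + 7 = 32 days.
By Gamma–Poisson conjugacy, the posterior is Gamma(α + Σx, β + Σt) = Gamma(8 + 135, 3 + 32) = Gamma(143, 35).

143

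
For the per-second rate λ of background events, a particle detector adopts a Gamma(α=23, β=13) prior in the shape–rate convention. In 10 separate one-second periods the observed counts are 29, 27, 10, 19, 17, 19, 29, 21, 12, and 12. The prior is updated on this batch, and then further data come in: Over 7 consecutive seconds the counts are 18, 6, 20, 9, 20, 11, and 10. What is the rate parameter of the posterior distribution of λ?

Total count: 29 + 27 + 10 + 19 + 17 + 19 + 29 + 21 + 12 + 12 = 195.
Total exposure: 10 seconds.
After the first batch: Gamma(23 + 195, 13 + 10) = Gamma(218, 23).
Total count: 18 + 6 + 20 + 9 + 20 + 11 + 10 = 94.
Total exposure: 7 seconds.
After the second batch: Gamma(218 + 94, 23 + 7) = Gamma(312, 30).

30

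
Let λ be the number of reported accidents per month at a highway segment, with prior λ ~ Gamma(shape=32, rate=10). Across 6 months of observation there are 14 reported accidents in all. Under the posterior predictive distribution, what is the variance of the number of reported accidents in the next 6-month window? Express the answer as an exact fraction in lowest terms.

759/32

Total count 14 over total exposure 6 months.
Conjugate update: add total count to the shape and total exposure to the rate, giving Gamma(46, 16).
The posterior predictive for a window of length T is Negative Binomial with variance T·α'·(β'+T)/β'² = 6·46·22/256 = 759/32.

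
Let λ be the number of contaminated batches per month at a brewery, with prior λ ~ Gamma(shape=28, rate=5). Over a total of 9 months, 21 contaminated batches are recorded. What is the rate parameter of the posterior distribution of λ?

14

Total count 21 over total exposure 9 months.
Posterior: α' = 28 + 21 = 49, β' = 5 + 9 = 14.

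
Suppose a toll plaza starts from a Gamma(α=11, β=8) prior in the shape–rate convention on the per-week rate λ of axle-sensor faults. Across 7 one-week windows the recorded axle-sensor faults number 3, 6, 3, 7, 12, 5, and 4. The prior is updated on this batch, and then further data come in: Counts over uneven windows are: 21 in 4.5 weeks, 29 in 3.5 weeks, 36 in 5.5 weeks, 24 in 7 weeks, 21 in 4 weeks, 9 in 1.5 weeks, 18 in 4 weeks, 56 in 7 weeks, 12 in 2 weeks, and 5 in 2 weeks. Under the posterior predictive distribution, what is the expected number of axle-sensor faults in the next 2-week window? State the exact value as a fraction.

141/14

Total count: 3 + 6 + 3 + 7 + 12 + 5 + 4 = 40.
Total exposure: 7 weeks.
After the first batch: Gamma(11 + 40, 8 + 7) = Gamma(51, 15).
Total count: 21 + 29 + 36 + 24 + 21 + 9 + 18 + 56 + 12 + 5 = 231.
Total exposure: 4.5 + 3.5 + 5.5 + 7 + 4 + 1.5 + 4 + 7 + 2 + 2 = 41 weeks.
After the second batch: Gamma(51 + 231, 15 + 41) = Gamma(282, 56).
Predictive mean over a 2-week window = T·E[λ|data] = 2·282/56 = 141/14.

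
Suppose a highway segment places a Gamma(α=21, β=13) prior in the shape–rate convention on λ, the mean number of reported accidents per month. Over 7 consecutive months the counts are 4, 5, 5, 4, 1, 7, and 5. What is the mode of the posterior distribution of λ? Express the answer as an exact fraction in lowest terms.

51/20

Total count: 4 + 5 + 5 + 4 + 1 + 7 + 5 = 31.
Total exposure: 7 months.
The Gamma prior is conjugate for the Poisson rate, so λ | data ~ Gamma(21+31, 13+7) = Gamma(52, 20).
Posterior mode = (α'−1)/β' = 51/20.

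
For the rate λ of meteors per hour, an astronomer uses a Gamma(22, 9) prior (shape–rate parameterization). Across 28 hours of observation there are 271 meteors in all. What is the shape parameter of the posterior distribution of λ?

293

Total count 271 over total exposure 28 hours.
Posterior: α' = 22 + 271 = 293, β' = 9 + 28 = 37.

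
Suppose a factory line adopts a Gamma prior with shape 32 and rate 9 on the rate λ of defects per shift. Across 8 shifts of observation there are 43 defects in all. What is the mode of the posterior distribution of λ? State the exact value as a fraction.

74/17

Total count 43 over total exposure 8 shifts.
Gamma(α, β) with Poisson data over total exposure Σt gives posterior Gamma(α+Σx, β+Σt) = Gamma(75, 17).
Posterior mode = (α'−1)/β' = 74/17.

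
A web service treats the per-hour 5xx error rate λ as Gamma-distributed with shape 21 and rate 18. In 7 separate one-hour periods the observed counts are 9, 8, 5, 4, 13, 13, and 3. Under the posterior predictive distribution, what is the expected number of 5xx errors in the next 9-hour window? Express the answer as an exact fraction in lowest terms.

Total count: 9 + 8 + 5 + 4 + 13 + 13 + 3 = 55.
Total exposure: 7 hours.
The Gamma prior is conjugate for the Poisson rate, so λ | data ~ Gamma(21+55, 18+7) = Gamma(76, 25).
Predictive mean over a 9-hour window = T·E[λ|data] = 9·76/25 = 684/25.

684/25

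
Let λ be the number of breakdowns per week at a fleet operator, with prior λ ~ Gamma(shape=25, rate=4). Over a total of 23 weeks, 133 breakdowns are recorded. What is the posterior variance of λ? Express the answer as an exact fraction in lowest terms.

Total count 133 over total exposure 23 weeks.
The Gamma prior is conjugate for the Poisson rate, so λ | data ~ Gamma(25+133, 4+23) = Gamma(158, 27).
Posterior variance = α'/β'² = 158/729.

158/729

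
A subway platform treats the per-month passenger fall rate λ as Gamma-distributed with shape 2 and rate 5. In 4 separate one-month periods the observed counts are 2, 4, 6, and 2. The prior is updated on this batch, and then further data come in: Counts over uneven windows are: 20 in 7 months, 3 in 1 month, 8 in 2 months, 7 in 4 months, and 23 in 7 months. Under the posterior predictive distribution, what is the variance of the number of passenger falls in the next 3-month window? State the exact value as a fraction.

847/100

Total count: 2 + 4 + 6 + 2 = 14.
Total exposure: 4 months.
After the first batch: Gamma(2 + 14, 5 + 4) = Gamma(16, 9).
Total count: 20 + 3 + 8 + 7 + 23 = 61.
Total exposure: 7 + 1 + 2 + 4 + 7 = 21 months.
After the second batch: Gamma(16 + 61, 9 + 21) = Gamma(77, 30).
The posterior predictive for a window of length T is Negative Binomial with variance T·α'·(β'+T)/β'² = 3·77·33/900 = 847/100.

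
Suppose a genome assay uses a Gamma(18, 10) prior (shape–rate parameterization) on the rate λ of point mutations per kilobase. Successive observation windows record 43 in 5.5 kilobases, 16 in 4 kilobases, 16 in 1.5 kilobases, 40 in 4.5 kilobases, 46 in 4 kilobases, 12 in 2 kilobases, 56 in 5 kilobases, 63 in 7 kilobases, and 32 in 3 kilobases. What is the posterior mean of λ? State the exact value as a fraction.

228/31

Total count: 43 + 16 + 16 + 40 + 46 + 12 + 56 + 63 + 32 = 324.
Total exposure: 5.5 + 4 + 1.5 + 4.5 + 4 + 2 + 5 + 7 + 3 = 36.5 kilobases.
By Gamma–Poisson conjugacy, the posterior is Gamma(α + Σx, β + Σt) = Gamma(18 + 324, 10 + 36.5) = Gamma(342, 93/2).
Posterior mean = α'/β' = 342/(93/2) = 228/31.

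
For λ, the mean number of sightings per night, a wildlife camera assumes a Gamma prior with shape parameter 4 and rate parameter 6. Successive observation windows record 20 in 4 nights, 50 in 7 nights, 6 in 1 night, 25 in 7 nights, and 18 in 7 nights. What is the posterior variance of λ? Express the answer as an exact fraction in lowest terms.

Total count: 20 + 50 + 6 + 25 + 18 = 119.
Total exposure: 4 + 7 + 1 + 7 + 7 = 26 nights.
Posterior: α' = 4 + 119 = 123, β' = 6 + 26 = 32.
Posterior variance = α'/β'² = 123/1024.

123/1024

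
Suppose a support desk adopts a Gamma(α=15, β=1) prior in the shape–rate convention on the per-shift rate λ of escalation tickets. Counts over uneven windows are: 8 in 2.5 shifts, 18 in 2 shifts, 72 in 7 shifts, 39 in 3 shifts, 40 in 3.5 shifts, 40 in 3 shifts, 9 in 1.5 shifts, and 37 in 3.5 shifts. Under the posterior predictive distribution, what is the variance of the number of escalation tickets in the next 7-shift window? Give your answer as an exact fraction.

66164/729

Total count: 8 + 18 + 72 + 39 + 40 + 40 + 9 + 37 = 263.
Total exposure: 2.5 + 2 + 7 + 3 + 3.5 + 3 + 1.5 + 3.5 = 26 shifts.
The Gamma prior is conjugate for the Poisson rate, so λ | data ~ Gamma(15+263, 1+26) = Gamma(278, 27).
The posterior predictive for a window of length T is Negative Binomial with variance T·α'·(β'+T)/β'² = 7·278·34/729 = 66164/729.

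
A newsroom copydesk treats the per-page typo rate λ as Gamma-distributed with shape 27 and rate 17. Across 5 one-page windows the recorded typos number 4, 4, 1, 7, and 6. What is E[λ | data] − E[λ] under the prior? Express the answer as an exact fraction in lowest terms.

239/374

Total count: 4 + 4 + 1 + 7 + 6 = 22.
Total exposure: 5 pages.
Conjugate update: add total count to the shape and total exposure to the rate, giving Gamma(49, 22).
Posterior mean = 49/22 = 49/22; prior mean = 27/17 = 27/17. Difference = 49/22 − 27/17 = 239/374.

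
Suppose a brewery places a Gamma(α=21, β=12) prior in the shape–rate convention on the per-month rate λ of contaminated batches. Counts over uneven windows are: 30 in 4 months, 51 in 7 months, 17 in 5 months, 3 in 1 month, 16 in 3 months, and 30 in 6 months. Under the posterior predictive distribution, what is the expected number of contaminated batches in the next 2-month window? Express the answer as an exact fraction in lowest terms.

Total count: 30 + 51 + 17 + 3 + 16 + 30 = 147.
Total exposure: 4 + 7 + 5 + 1 + 3 + 6 = 26 months.
By Gamma–Poisson conjugacy, the posterior is Gamma(α + Σx, β + Σt) = Gamma(21 + 147, 12 + 26) = Gamma(168, 38).
Predictive mean over a 2-month window = T·E[λ|data] = 2·168/38 = 168/19.

168/19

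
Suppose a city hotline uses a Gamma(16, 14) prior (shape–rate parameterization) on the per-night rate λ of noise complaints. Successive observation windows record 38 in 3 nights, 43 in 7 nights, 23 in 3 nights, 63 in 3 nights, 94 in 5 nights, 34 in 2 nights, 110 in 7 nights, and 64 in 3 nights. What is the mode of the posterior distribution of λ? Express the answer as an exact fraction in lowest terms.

484/47

Total count: 38 + 43 + 23 + 63 + 94 + 34 + 110 + 64 = 469.
Total exposure: 3 + 7 + 3 + 3 + 5 + 2 + 7 + 3 = 33 nights.
By Gamma–Poisson conjugacy, the posterior is Gamma(α + Σx, β + Σt) = Gamma(16 + 469, 14 + 33) = Gamma(485, 47).
Posterior mode = (α'−1)/β' = 484/47.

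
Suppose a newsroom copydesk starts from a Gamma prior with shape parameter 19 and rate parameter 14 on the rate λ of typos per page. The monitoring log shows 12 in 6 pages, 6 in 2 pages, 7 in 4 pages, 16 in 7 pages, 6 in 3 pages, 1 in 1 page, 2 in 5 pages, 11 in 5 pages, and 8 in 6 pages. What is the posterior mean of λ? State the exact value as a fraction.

88/53

Total count: 12 + 6 + 7 + 16 + 6 + 1 + 2 + 11 + 8 = 69.
Total exposure: 6 + 2 + 4 + 7 + 3 + 1 + 5 + 5 + 6 = 39 pages.
Conjugate update: add total count to the shape and total exposure to the rate, giving Gamma(88, 53).
Posterior mean = α'/β' = 88/53.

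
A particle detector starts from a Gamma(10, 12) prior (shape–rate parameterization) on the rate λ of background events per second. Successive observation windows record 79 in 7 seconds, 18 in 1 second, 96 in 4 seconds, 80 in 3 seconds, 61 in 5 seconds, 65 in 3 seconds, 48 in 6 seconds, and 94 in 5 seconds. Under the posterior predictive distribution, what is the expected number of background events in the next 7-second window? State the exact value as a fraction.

3857/46

Total count: 79 + 18 + 96 + 80 + 61 + 65 + 48 + 94 = 541.
Total exposure: 7 + 1 + 4 + 3 + 5 + 3 + 6 + 5 = 34 seconds.
The Gamma prior is conjugate for the Poisson rate, so λ | data ~ Gamma(10+541, 12+34) = Gamma(551, 46).
Predictive mean over a 7-second window = T·E[λ|data] = 7·551/46 = 3857/46.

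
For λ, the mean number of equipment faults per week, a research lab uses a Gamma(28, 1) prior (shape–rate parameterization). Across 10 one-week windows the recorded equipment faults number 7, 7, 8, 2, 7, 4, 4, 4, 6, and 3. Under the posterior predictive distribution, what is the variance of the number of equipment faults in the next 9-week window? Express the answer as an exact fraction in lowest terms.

Total count: 7 + 7 + 8 + 2 + 7 + 4 + 4 + 4 + 6 + 3 = 52.
Total exposure: 10 weeks.
Posterior: α' = 28 + 52 = 80, β' = 1 + 10 = 11.
The posterior predictive for a window of length T is Negative Binomial with variance T·α'·(β'+T)/β'² = 9·80·20/121 = 14400/121.

14400/121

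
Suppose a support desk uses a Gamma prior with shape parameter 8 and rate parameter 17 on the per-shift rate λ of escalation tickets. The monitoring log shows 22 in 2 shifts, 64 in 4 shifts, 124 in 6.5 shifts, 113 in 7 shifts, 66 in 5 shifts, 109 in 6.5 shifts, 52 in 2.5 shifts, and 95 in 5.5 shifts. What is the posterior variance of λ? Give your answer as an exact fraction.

653/3136

Total count: 22 + 64 + 124 + 113 + 66 + 109 + 52 + 95 = 645.
Total exposure: 2 + 4 + 6.5 + 7 + 5 + 6.5 + 2.5 + 5.5 = 39 shifts.
Gamma(α, β) with Poisson data over total exposure Σt gives posterior Gamma(α+Σx, β+Σt) = Gamma(653, 56).
Posterior variance = α'/β'² = 653/3136.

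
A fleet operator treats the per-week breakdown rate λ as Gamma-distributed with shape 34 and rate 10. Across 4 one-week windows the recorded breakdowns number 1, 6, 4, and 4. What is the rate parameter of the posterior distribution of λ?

14

Total count: 1 + 6 + 4 + 4 = 15.
Total exposure: 4 weeks.
Conjugate update: add total count to the shape and total exposure to the rate, giving Gamma(49, 14).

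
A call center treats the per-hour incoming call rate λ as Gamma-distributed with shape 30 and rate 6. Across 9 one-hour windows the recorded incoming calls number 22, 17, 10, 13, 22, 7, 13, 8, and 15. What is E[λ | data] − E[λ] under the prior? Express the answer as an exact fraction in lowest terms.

82/15

Total count: 22 + 17 + 10 + 13 + 22 + 7 + 13 + 8 + 15 = 127.
Total exposure: 9 hours.
The Gamma prior is conjugate for the Poisson rate, so λ | data ~ Gamma(30+127, 6+9) = Gamma(157, 15).
Posterior mean = 157/15 = 157/15; prior mean = 30/6 = 5. Difference = 157/15 − 5 = 82/15.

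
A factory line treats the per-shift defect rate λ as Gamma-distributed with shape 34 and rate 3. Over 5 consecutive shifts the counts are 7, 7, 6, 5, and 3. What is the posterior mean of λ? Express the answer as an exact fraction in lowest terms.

31/4

Total count: 7 + 7 + 6 + 5 + 3 = 28.
Total exposure: 5 shifts.
Posterior: α' = 34 + 28 = 62, β' = 3 + 5 = 8.
Posterior mean = α'/β' = 62/8 = 31/4.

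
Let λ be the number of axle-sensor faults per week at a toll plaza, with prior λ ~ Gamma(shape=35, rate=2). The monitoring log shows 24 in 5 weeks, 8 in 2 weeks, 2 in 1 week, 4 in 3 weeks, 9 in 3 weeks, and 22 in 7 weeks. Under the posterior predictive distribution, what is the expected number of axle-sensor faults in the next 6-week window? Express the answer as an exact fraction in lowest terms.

624/23

Total count: 24 + 8 + 2 + 4 + 9 + 22 = 69.
Total exposure: 5 + 2 + 1 + 3 + 3 + 7 = 21 weeks.
By Gamma–Poisson conjugacy, the posterior is Gamma(α + Σx, β + Σt) = Gamma(35 + 69, 2 + 21) = Gamma(104, 23).
Predictive mean over a 6-week window = T·E[λ|data] = 6·104/23 = 624/23.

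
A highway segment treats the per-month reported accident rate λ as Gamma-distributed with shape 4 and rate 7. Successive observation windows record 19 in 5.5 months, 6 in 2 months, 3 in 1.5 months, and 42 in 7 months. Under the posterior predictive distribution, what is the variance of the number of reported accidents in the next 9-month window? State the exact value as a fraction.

Total count: 19 + 6 + 3 + 42 = 70.
Total exposure: 5.5 + 2 + 1.5 + 7 = 16 months.
By Gamma–Poisson conjugacy, the posterior is Gamma(α + Σx, β + Σt) = Gamma(4 + 70, 7 + 16) = Gamma(74, 23).
The posterior predictive for a window of length T is Negative Binomial with variance T·α'·(β'+T)/β'² = 9·74·32/529 = 21312/529.

21312/529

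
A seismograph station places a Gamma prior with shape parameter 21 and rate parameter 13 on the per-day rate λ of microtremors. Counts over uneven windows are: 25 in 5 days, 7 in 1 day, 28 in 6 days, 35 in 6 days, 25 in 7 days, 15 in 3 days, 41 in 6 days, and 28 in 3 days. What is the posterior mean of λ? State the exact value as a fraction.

Total count: 25 + 7 + 28 + 35 + 25 + 15 + 41 + 28 = 204.
Total exposure: 5 + 1 + 6 + 6 + 7 + 3 + 6 + 3 = 37 days.
Gamma(α, β) with Poisson data over total exposure Σt gives posterior Gamma(α+Σx, β+Σt) = Gamma(225, 50).
Posterior mean = α'/β' = 225/50 = 9/2.

9/2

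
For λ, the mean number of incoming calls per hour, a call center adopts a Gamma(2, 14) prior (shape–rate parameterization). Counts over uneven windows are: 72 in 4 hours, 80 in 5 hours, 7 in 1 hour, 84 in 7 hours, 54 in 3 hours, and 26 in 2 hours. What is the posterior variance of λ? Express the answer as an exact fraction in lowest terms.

325/1296

Total count: 72 + 80 + 7 + 84 + 54 + 26 = 323.
Total exposure: 4 + 5 + 1 + 7 + 3 + 2 = 22 hours.
Posterior: α' = 2 + 323 = 325, β' = 14 + 22 = 36.
Posterior variance = α'/β'² = 325/1296.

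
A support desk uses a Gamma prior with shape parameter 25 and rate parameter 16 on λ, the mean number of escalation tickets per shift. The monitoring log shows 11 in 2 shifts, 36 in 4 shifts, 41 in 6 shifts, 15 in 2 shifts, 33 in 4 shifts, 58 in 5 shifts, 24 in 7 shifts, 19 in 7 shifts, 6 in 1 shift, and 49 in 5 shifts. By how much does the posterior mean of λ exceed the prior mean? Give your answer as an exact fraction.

3597/944

Total count: 11 + 36 + 41 + 15 + 33 + 58 + 24 + 19 + 6 + 49 = 292.
Total exposure: 2 + 4 + 6 + 2 + 4 + 5 + 7 + 7 + 1 + 5 = 43 shifts.
Gamma(α, β) with Poisson data over total exposure Σt gives posterior Gamma(α+Σx, β+Σt) = Gamma(317, 59).
Posterior mean = 317/59 = 317/59; prior mean = 25/16 = 25/16. Difference = 317/59 − 25/16 = 3597/944.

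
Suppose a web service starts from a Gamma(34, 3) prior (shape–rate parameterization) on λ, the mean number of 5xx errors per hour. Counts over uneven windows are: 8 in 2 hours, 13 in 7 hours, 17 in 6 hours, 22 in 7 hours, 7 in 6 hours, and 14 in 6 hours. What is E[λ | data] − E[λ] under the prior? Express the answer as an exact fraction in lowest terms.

Total count: 8 + 13 + 17 + 22 + 7 + 14 = 81.
Total exposure: 2 + 7 + 6 + 7 + 6 + 6 = 34 hours.
By Gamma–Poisson conjugacy, the posterior is Gamma(α + Σx, β + Σt) = Gamma(34 + 81, 3 + 34) = Gamma(115, 37).
Posterior mean = 115/37 = 115/37; prior mean = 34/3 = 34/3. Difference = 115/37 − 34/3 = -913/111.

-913/111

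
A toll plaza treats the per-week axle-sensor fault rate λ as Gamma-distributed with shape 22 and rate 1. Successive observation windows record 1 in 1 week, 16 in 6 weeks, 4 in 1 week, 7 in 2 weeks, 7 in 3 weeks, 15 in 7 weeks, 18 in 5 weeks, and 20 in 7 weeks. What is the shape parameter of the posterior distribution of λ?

Total count: 1 + 16 + 4 + 7 + 7 + 15 + 18 + 20 = 88.
Total exposure: 1 + 6 + 1 + 2 + 3 + 7 + 5 + 7 = 32 weeks.
By Gamma–Poisson conjugacy, the posterior is Gamma(α + Σx, β + Σt) = Gamma(22 + 88, 1 + 32) = Gamma(110, 33).

110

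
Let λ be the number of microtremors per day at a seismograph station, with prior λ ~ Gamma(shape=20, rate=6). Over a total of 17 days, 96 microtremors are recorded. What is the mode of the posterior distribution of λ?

Total count 96 over total exposure 17 days.
Gamma(α, β) with Poisson data over total exposure Σt gives posterior Gamma(α+Σx, β+Σt) = Gamma(116, 23).
Posterior mode = (α'−1)/β' = 115/23 = 5.

5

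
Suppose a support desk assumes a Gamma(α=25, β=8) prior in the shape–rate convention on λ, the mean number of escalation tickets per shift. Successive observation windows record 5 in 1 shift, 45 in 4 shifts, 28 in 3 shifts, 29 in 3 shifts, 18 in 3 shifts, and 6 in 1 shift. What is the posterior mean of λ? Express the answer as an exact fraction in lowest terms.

Total count: 5 + 45 + 28 + 29 + 18 + 6 = 131.
Total exposure: 1 + 4 + 3 + 3 + 3 + 1 = 15 shifts.
Gamma(α, β) with Poisson data over total exposure Σt gives posterior Gamma(α+Σx, β+Σt) = Gamma(156, 23).
Posterior mean = α'/β' = 156/23.

156/23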